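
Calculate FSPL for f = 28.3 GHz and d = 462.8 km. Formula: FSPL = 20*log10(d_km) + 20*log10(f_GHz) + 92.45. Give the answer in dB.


20*log10(462.8) = 53.31
20*log10(28.3) = 29.04
FSPL = 174.8 dB

174.8 dB


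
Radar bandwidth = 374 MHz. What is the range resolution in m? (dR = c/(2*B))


dR = 3e8 / (2 * 374000000.0) = 0.4 m

0.4 m


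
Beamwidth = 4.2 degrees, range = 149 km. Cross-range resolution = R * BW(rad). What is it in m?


BW_rad = 0.073303829
CR = 149000 * 0.073303829 = 10922.3 m

10922.3 m


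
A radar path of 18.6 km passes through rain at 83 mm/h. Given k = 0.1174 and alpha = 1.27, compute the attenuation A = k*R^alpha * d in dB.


gamma = 0.1174 * 83^1.27 = 32.129005 dB/km
A = 32.129005 * 18.6 = 597.6 dB

597.6 dB


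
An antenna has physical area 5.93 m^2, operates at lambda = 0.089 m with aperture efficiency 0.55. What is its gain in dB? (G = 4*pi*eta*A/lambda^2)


G_linear = 4*pi*0.55*5.93/0.089^2 = 5174.25
G_dB = 10*log10(5174.25) = 37.1 dB

37.1 dB


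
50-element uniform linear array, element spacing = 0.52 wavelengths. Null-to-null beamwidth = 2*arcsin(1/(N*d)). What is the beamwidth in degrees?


1/(N*d) = 1/(50*0.52) = 0.038462
BW = 2*arcsin(0.038462) = 4.4 degrees

4.4 degrees


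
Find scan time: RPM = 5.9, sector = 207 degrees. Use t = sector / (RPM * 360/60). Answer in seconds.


t = 207 / (5.9 * 360) * 60 = 5.85 s

5.85 s


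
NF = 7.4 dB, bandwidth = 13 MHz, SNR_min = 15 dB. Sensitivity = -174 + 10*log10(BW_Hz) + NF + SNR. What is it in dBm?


10*log10(13000000.0) = 71.14
S = -174 + 71.14 + 7.4 + 15 = -80.5 dBm

-80.5 dBm


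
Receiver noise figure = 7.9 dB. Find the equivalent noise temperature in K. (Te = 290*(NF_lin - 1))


NF_lin = 10^(7.9/10) = 6.16595
Te = 290 * (6.16595 - 1) = 1498.1 K

1498.1 K


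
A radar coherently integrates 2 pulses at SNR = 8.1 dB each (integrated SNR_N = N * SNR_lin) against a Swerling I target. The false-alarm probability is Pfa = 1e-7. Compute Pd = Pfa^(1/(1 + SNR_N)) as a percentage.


SNR_lin = 10^(8.1/10) = 6.45654
SNR_N = 2 * 6.45654 = 12.91308
1/(1 + SNR_N) = 1/13.91308 = 0.0718748
Pd = (1e-7)^0.0718748 = 0.31396
Pd = 31.4%

31.4%


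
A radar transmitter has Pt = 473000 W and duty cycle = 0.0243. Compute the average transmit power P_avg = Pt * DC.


P_avg = 473000 * 0.0243 = 11493.9 W

11493.9 W


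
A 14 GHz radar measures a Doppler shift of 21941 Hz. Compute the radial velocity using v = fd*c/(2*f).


v = 21941 * 3e8 / (2 * 14000000000.0) = 235.1 m/s

235.1 m/s


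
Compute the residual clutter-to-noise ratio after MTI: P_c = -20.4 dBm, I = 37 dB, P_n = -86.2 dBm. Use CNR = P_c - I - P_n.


CNR = -20.4 - 37 - (-86.2) = 28.8 dB

28.8 dB


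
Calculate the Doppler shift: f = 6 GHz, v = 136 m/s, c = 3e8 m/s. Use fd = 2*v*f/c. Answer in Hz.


fd = 2 * 136 * 6000000000.0 / 3e8 = 5440.0 Hz

5440.0 Hz


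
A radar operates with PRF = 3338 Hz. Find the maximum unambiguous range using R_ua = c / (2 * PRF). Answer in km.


R_ua = 3e8 / (2 * 3338) = 44937.1 m = 44.9 km

44.9 km


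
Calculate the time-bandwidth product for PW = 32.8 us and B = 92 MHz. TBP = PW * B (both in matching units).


TBP = 32.8 * 92 = 3017.6

3017.6


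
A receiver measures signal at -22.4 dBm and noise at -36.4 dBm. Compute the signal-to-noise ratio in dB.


SNR = -22.4 - (-36.4) = 14.0 dB

14.0 dB


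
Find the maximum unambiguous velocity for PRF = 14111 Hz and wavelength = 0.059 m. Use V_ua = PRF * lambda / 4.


V_ua = 14111 * 0.059 / 4 = 208.1 m/s

208.1 m/s


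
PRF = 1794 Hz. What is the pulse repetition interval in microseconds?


PRI = 1/1794 = 0.0005574136 s = 557.4 us

557.4 us


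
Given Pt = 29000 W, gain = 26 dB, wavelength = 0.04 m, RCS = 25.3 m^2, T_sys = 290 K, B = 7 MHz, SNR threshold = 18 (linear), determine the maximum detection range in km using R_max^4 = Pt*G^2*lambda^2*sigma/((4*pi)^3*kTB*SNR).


G_lin = 10^(26/10) = 398.107171
R^4 = 29000 * 398.107171^2 * 0.04^2 * 25.3 / ((4*pi)^3 * 1.38e-23 * 290 * 7000000.0 * 18)
R^4 = 1.85935e17 m^4
R_max = (1.85935e17)^(1/4) = 20765.4 m = 20.8 km

20.8 km


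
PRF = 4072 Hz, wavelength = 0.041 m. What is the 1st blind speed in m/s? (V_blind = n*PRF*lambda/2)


V_blind = 1 * 4072 * 0.041 / 2 = 83.5 m/s

83.5 m/s


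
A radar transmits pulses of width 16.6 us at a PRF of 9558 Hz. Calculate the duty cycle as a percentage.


DC = 16.6e-6 * 9558 * 100 = 15.87%

15.87%


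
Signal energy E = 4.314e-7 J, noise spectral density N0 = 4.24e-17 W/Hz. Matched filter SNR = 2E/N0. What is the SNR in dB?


SNR_lin = 2 * 4.314e-7 / 4.24e-17 = 2.035e10
SNR_dB = 10*log10(2.035e10) = 103.1 dB

103.1 dB


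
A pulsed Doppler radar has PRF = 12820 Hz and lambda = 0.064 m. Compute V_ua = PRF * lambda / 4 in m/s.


V_ua = 12820 * 0.064 / 4 = 205.1 m/s

205.1 m/s


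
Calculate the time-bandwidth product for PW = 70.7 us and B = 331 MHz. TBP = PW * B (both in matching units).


TBP = 70.7 * 331 = 23401.7

23401.7


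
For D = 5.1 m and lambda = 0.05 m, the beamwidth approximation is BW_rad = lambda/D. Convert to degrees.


BW_rad = 0.05 / 5.1 = 0.009804
BW_deg = 0.56 degrees

0.56 degrees


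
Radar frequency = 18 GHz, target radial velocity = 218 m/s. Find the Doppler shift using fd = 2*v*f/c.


fd = 2 * 218 * 18000000000.0 / 3e8 = 26160.0 Hz

26160.0 Hz


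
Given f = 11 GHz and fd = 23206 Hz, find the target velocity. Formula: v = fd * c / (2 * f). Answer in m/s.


v = 23206 * 3e8 / (2 * 11000000000.0) = 316.4 m/s

316.4 m/s


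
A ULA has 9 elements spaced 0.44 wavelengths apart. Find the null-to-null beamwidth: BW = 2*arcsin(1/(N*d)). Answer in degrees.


1/(N*d) = 1/(9*0.44) = 0.252525
BW = 2*arcsin(0.252525) = 29.3 degrees

29.3 degrees


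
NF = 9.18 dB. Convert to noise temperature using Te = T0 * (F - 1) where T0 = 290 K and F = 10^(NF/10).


NF_lin = 10^(9.18/10) = 8.279422
Te = 290 * (8.279422 - 1) = 2111.0 K

2111.0 K


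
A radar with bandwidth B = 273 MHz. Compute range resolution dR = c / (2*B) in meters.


dR = 3e8 / (2 * 273000000.0) = 0.55 m

0.55 m


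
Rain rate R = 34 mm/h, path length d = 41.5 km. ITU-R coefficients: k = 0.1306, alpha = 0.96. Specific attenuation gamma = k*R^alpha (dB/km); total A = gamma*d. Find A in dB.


gamma = 0.1306 * 34^0.96 = 3.85623 dB/km
A = 3.85623 * 41.5 = 160.03 dB

160.03 dB


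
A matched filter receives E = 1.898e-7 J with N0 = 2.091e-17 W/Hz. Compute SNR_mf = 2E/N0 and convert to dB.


SNR_lin = 2 * 1.898e-7 / 2.091e-17 = 1.815e10
SNR_dB = 10*log10(1.815e10) = 102.6 dB

102.6 dB


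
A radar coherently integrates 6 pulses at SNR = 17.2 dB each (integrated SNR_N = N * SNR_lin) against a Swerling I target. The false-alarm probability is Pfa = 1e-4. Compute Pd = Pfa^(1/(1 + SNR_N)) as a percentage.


SNR_lin = 10^(17.2/10) = 52.48075
SNR_N = 6 * 52.48075 = 314.8845
1/(1 + SNR_N) = 1/315.8845 = 0.0031657
Pd = (1e-4)^0.0031657 = 0.97126
Pd = 97.1%

97.1%


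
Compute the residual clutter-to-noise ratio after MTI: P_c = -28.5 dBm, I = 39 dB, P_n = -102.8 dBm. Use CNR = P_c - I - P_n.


CNR = -28.5 - 39 - (-102.8) = 35.3 dB

35.3 dB


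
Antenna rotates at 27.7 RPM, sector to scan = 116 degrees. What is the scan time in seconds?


t = 116 / (27.7 * 360) * 60 = 0.7 s

0.7 s


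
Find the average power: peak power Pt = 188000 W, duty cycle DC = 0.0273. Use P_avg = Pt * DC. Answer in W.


P_avg = 188000 * 0.0273 = 5132.4 W

5132.4 W


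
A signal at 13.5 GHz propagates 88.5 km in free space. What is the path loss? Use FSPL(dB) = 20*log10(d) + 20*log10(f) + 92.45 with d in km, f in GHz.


20*log10(88.5) = 38.94
20*log10(13.5) = 22.61
FSPL = 154.0 dB

154.0 dB


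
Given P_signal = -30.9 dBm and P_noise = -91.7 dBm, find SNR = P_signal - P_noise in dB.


SNR = -30.9 - (-91.7) = 60.8 dB

60.8 dB


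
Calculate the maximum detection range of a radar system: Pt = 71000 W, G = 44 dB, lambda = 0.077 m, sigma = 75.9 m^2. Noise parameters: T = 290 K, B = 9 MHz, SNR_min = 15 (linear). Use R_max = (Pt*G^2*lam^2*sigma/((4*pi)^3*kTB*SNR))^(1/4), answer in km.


G_lin = 10^(44/10) = 25118.864315
R^4 = 71000 * 25118.864315^2 * 0.077^2 * 75.9 / ((4*pi)^3 * 1.38e-23 * 290 * 9000000.0 * 15)
R^4 = 1.88036e22 m^4
R_max = (1.88036e22)^(1/4) = 370305.6 m = 370.3 km

370.3 km


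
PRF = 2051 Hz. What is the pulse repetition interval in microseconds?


PRI = 1/2051 = 0.000487567 s = 487.6 us

487.6 us


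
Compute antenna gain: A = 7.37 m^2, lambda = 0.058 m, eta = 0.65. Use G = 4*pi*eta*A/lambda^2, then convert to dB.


G_linear = 4*pi*0.65*7.37/0.058^2 = 17895.12
G_dB = 10*log10(17895.12) = 42.5 dB

42.5 dB


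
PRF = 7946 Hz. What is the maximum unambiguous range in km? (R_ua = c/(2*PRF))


R_ua = 3e8 / (2 * 7946) = 18877.4 m = 18.9 km

18.9 km


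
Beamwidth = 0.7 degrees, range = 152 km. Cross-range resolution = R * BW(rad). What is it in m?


BW_rad = 0.012217305
CR = 152000 * 0.012217305 = 1857.0 m

1857.0 m


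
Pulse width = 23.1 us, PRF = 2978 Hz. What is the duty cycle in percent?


DC = 23.1e-6 * 2978 * 100 = 6.88%

6.88%


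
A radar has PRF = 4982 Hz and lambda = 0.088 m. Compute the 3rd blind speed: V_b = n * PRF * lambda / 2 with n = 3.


V_blind = 3 * 4982 * 0.088 / 2 = 657.6 m/s

657.6 m/s


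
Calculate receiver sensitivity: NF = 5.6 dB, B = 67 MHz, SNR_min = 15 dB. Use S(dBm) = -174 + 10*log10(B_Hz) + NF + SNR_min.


10*log10(67000000.0) = 78.26
S = -174 + 78.26 + 5.6 + 15 = -75.1 dBm

-75.1 dBm


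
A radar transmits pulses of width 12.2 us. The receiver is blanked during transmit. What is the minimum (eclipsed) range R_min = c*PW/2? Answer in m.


R_min = 3e8 * 12.2e-6 / 2 = 1830.0 m

1830.0 m


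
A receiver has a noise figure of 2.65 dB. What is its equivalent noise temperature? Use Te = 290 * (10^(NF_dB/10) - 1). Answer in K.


NF_lin = 10^(2.65/10) = 1.840772
Te = 290 * (1.840772 - 1) = 243.8 K

243.8 K


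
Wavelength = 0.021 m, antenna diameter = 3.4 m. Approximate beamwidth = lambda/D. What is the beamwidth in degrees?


BW_rad = 0.021 / 3.4 = 0.006176
BW_deg = 0.35 degrees

0.35 degrees


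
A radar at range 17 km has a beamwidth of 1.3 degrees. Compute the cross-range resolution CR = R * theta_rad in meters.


BW_rad = 0.02268928
CR = 17000 * 0.02268928 = 385.7 m

385.7 m


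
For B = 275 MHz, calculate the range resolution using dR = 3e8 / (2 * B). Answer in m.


dR = 3e8 / (2 * 275000000.0) = 0.55 m

0.55 m


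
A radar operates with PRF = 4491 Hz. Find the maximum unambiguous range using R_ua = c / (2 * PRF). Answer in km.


R_ua = 3e8 / (2 * 4491) = 33400.1 m = 33.4 km

33.4 km


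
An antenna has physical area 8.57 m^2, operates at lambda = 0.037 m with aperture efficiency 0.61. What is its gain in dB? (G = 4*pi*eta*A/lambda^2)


G_linear = 4*pi*0.61*8.57/0.037^2 = 47986.28
G_dB = 10*log10(47986.28) = 46.8 dB

46.8 dB


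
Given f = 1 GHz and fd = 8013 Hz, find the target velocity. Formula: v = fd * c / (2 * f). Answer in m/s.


v = 8013 * 3e8 / (2 * 1000000000.0) = 1202.0 m/s

1202.0 m/s


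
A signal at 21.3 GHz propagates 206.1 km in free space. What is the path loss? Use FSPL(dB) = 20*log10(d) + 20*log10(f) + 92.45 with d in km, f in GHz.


20*log10(206.1) = 46.28
20*log10(21.3) = 26.57
FSPL = 165.3 dB

165.3 dB


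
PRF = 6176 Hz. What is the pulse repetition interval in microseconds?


PRI = 1/6176 = 0.0001619171 s = 161.9 us

161.9 us


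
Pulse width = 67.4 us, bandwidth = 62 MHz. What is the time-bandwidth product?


TBP = 67.4 * 62 = 4178.8

4178.8


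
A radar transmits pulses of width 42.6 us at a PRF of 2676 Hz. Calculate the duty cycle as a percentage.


DC = 42.6e-6 * 2676 * 100 = 11.4%

11.4%


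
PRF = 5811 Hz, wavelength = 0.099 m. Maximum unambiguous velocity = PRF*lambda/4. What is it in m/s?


V_ua = 5811 * 0.099 / 4 = 143.8 m/s

143.8 m/s


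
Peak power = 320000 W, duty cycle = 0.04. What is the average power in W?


P_avg = 320000 * 0.04 = 12800.0 W

12800.0 W


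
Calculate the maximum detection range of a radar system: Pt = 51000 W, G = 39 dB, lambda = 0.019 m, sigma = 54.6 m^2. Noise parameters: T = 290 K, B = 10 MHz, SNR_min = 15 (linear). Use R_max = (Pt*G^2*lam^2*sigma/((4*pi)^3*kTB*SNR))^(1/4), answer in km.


G_lin = 10^(39/10) = 7943.282347
R^4 = 51000 * 7943.282347^2 * 0.019^2 * 54.6 / ((4*pi)^3 * 1.38e-23 * 290 * 10000000.0 * 15)
R^4 = 5.32442e19 m^4
R_max = (5.32442e19)^(1/4) = 85421.7 m = 85.4 km

85.4 km


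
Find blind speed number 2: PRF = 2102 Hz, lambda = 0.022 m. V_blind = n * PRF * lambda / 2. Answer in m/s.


V_blind = 2 * 2102 * 0.022 / 2 = 46.2 m/s

46.2 m/s


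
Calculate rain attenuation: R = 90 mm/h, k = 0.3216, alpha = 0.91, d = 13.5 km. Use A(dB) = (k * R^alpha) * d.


gamma = 0.3216 * 90^0.91 = 19.305308 dB/km
A = 19.305308 * 13.5 = 260.62 dB

260.62 dB


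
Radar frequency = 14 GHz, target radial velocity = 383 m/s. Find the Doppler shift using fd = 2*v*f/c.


fd = 2 * 383 * 14000000000.0 / 3e8 = 35746.7 Hz

35746.7 Hz


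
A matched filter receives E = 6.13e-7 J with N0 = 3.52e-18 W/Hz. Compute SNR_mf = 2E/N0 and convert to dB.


SNR_lin = 2 * 6.13e-7 / 3.52e-18 = 3.483e11
SNR_dB = 10*log10(3.483e11) = 115.4 dB

115.4 dB


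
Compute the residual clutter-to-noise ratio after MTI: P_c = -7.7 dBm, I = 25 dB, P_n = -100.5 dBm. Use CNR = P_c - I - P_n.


CNR = -7.7 - 25 - (-100.5) = 67.8 dB

67.8 dB


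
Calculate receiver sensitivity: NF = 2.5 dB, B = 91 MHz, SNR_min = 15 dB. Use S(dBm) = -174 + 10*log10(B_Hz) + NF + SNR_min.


10*log10(91000000.0) = 79.59
S = -174 + 79.59 + 2.5 + 15 = -76.9 dBm

-76.9 dBm


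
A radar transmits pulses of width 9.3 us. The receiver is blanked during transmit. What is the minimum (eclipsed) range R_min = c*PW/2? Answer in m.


R_min = 3e8 * 9.3e-6 / 2 = 1395.0 m

1395.0 m


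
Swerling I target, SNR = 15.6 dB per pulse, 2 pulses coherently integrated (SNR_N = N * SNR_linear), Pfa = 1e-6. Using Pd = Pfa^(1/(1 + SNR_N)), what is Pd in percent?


SNR_lin = 10^(15.6/10) = 36.30781
SNR_N = 2 * 36.30781 = 72.61562
1/(1 + SNR_N) = 1/73.61562 = 0.0135841
Pd = (1e-6)^0.0135841 = 0.82889
Pd = 82.9%

82.9%


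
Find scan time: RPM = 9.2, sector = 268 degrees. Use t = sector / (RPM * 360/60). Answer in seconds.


t = 268 / (9.2 * 360) * 60 = 4.86 s

4.86 s


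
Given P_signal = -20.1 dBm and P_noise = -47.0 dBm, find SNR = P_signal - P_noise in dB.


SNR = -20.1 - (-47.0) = 26.9 dB

26.9 dB


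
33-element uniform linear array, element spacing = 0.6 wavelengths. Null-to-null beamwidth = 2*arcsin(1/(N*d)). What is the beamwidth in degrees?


1/(N*d) = 1/(33*0.6) = 0.050505
BW = 2*arcsin(0.050505) = 5.8 degrees

5.8 degrees


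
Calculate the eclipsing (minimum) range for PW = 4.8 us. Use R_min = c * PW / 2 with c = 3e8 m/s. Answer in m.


R_min = 3e8 * 4.8e-6 / 2 = 720.0 m

720.0 m


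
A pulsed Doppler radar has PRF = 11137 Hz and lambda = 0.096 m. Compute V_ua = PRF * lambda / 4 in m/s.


V_ua = 11137 * 0.096 / 4 = 267.3 m/s

267.3 m/s


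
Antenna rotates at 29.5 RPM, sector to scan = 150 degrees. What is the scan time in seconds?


t = 150 / (29.5 * 360) * 60 = 0.85 s

0.85 s


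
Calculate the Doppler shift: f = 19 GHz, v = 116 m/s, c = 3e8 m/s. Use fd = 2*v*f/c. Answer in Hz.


fd = 2 * 116 * 19000000000.0 / 3e8 = 14693.3 Hz

14693.3 Hz


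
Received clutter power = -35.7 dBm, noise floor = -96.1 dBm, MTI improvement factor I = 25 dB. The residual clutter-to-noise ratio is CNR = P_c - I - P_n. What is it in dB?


CNR = -35.7 - 25 - (-96.1) = 35.4 dB

35.4 dB


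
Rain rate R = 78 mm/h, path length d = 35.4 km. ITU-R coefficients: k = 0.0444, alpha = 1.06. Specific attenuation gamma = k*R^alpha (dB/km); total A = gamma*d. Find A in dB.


gamma = 0.0444 * 78^1.06 = 4.497832 dB/km
A = 4.497832 * 35.4 = 159.22 dB

159.22 dB


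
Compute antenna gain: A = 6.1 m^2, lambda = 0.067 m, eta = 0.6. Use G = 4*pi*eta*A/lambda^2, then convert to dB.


G_linear = 4*pi*0.6*6.1/0.067^2 = 10245.69
G_dB = 10*log10(10245.69) = 40.1 dB

40.1 dB


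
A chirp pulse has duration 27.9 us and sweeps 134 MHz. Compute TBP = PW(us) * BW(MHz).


TBP = 27.9 * 134 = 3738.6

3738.6


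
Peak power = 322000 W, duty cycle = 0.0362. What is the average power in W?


P_avg = 322000 * 0.0362 = 11656.4 W

11656.4 W


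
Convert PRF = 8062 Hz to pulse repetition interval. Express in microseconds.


PRI = 1/8062 = 0.0001240387 s = 124.0 us

124.0 us


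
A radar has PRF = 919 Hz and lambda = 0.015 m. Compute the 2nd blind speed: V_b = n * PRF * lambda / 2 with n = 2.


V_blind = 2 * 919 * 0.015 / 2 = 13.8 m/s

13.8 m/s


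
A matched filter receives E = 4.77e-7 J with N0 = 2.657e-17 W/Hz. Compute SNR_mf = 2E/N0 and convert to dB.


SNR_lin = 2 * 4.77e-7 / 2.657e-17 = 3.591e10
SNR_dB = 10*log10(3.591e10) = 105.6 dB

105.6 dB


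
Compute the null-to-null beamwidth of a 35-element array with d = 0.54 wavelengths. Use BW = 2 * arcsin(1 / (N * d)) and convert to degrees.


1/(N*d) = 1/(35*0.54) = 0.05291
BW = 2*arcsin(0.05291) = 6.1 degrees

6.1 degrees


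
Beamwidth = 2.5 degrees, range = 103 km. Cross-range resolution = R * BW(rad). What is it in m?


BW_rad = 0.043633231
CR = 103000 * 0.043633231 = 4494.2 m

4494.2 m


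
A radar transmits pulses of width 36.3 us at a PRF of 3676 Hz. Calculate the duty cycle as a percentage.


DC = 36.3e-6 * 3676 * 100 = 13.34%

13.34%


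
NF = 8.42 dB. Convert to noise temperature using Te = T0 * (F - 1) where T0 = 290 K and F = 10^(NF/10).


NF_lin = 10^(8.42/10) = 6.950243
Te = 290 * (6.950243 - 1) = 1725.6 K

1725.6 K


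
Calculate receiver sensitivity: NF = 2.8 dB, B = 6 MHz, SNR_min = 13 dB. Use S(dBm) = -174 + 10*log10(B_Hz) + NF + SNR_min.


10*log10(6000000.0) = 67.78
S = -174 + 67.78 + 2.8 + 13 = -90.4 dBm

-90.4 dBm


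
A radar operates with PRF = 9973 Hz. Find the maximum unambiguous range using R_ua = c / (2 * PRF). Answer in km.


R_ua = 3e8 / (2 * 9973) = 15040.6 m = 15.0 km

15.0 km


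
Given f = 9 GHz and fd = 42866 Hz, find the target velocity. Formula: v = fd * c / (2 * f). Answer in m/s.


v = 42866 * 3e8 / (2 * 9000000000.0) = 714.4 m/s

714.4 m/s


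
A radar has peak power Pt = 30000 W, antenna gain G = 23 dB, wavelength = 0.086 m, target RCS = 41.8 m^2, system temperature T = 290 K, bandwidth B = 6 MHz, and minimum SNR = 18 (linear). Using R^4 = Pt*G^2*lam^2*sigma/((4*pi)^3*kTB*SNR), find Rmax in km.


G_lin = 10^(23/10) = 199.526231
R^4 = 30000 * 199.526231^2 * 0.086^2 * 41.8 / ((4*pi)^3 * 1.38e-23 * 290 * 6000000.0 * 18)
R^4 = 4.30491e17 m^4
R_max = (4.30491e17)^(1/4) = 25614.8 m = 25.6 km

25.6 km


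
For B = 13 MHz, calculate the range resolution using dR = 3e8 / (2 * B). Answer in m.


dR = 3e8 / (2 * 13000000.0) = 11.54 m

11.54 m


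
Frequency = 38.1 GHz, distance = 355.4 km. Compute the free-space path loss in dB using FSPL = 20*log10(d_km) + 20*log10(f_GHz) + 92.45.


20*log10(355.4) = 51.01
20*log10(38.1) = 31.62
FSPL = 175.1 dB

175.1 dB


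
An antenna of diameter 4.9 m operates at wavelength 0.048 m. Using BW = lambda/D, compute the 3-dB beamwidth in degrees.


BW_rad = 0.048 / 4.9 = 0.009796
BW_deg = 0.56 degrees

0.56 degrees


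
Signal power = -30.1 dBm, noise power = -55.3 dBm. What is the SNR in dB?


SNR = -30.1 - (-55.3) = 25.2 dB

25.2 dB


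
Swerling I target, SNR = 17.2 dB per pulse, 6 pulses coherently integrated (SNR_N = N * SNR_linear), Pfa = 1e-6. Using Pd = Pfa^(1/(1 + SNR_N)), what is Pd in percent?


SNR_lin = 10^(17.2/10) = 52.48075
SNR_N = 6 * 52.48075 = 314.8845
1/(1 + SNR_N) = 1/315.8845 = 0.0031657
Pd = (1e-6)^0.0031657 = 0.95721
Pd = 95.7%

95.7%


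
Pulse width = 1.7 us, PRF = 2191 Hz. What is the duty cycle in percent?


DC = 1.7e-6 * 2191 * 100 = 0.37%

0.37%


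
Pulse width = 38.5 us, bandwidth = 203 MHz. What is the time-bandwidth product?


TBP = 38.5 * 203 = 7815.5

7815.5


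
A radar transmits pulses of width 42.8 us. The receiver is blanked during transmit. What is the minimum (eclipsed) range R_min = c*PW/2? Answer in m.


R_min = 3e8 * 42.8e-6 / 2 = 6420.0 m

6420.0 m


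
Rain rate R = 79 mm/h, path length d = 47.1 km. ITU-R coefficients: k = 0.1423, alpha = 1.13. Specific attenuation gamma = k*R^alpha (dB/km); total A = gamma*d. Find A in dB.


gamma = 0.1423 * 79^1.13 = 19.839171 dB/km
A = 19.839171 * 47.1 = 934.42 dB

934.42 dB


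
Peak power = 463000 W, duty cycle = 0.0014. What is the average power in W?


P_avg = 463000 * 0.0014 = 648.2 W

648.2 W


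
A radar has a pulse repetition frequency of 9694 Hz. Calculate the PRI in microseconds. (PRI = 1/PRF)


PRI = 1/9694 = 0.0001031566 s = 103.2 us

103.2 us


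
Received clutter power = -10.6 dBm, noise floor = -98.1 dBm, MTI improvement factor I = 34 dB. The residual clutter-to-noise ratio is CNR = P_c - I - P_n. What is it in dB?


CNR = -10.6 - 34 - (-98.1) = 53.5 dB

53.5 dB


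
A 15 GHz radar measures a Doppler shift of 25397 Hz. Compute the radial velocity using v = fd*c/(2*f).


v = 25397 * 3e8 / (2 * 15000000000.0) = 254.0 m/s

254.0 m/s


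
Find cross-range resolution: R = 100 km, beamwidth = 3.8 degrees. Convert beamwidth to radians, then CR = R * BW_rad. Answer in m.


BW_rad = 0.066322512
CR = 100000 * 0.066322512 = 6632.3 m

6632.3 m


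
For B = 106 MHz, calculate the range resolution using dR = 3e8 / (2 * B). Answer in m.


dR = 3e8 / (2 * 106000000.0) = 1.42 m

1.42 m


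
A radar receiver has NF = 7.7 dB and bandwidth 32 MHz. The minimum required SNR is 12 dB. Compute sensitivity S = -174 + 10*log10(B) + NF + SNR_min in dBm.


10*log10(32000000.0) = 75.05
S = -174 + 75.05 + 7.7 + 12 = -79.2 dBm

-79.2 dBm


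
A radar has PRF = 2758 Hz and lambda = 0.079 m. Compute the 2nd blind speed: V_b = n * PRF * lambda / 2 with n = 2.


V_blind = 2 * 2758 * 0.079 / 2 = 217.9 m/s

217.9 m/s


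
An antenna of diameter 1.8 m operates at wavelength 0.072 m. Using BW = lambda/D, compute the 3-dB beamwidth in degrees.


BW_rad = 0.072 / 1.8 = 0.04
BW_deg = 2.29 degrees

2.29 degrees


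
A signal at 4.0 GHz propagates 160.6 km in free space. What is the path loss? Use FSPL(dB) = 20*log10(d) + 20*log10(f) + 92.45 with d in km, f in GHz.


20*log10(160.6) = 44.11
20*log10(4.0) = 12.04
FSPL = 148.6 dB

148.6 dB


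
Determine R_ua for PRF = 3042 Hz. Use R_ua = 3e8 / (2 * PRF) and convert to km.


R_ua = 3e8 / (2 * 3042) = 49309.7 m = 49.3 km

49.3 km


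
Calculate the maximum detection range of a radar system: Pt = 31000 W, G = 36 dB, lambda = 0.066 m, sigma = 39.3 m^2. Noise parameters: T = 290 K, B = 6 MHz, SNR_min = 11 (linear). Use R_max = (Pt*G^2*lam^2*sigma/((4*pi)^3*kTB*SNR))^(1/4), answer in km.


G_lin = 10^(36/10) = 3981.071706
R^4 = 31000 * 3981.071706^2 * 0.066^2 * 39.3 / ((4*pi)^3 * 1.38e-23 * 290 * 6000000.0 * 11)
R^4 = 1.60469e20 m^4
R_max = (1.60469e20)^(1/4) = 112550.6 m = 112.6 km

112.6 km


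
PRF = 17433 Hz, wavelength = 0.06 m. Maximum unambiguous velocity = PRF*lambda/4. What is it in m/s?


V_ua = 17433 * 0.06 / 4 = 261.5 m/s

261.5 m/s


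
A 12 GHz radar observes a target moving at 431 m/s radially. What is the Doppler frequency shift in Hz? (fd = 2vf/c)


fd = 2 * 431 * 12000000000.0 / 3e8 = 34480.0 Hz

34480.0 Hz


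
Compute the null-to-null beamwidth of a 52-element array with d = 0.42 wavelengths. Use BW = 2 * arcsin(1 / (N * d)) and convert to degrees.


1/(N*d) = 1/(52*0.42) = 0.045788
BW = 2*arcsin(0.045788) = 5.2 degrees

5.2 degrees


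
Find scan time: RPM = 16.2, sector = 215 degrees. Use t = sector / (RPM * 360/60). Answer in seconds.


t = 215 / (16.2 * 360) * 60 = 2.21 s

2.21 s


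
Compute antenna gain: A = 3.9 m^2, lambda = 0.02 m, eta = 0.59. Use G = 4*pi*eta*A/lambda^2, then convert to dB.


G_linear = 4*pi*0.59*3.9/0.02^2 = 72288.05
G_dB = 10*log10(72288.05) = 48.6 dB

48.6 dB


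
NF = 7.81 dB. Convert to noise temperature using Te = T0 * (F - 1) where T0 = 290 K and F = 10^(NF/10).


NF_lin = 10^(7.81/10) = 6.039486
Te = 290 * (6.039486 - 1) = 1461.5 K

1461.5 K


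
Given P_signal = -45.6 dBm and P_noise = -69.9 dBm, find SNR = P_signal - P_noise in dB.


SNR = -45.6 - (-69.9) = 24.3 dB

24.3 dB


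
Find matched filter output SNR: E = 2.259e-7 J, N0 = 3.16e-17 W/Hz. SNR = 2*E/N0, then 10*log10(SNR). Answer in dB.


SNR_lin = 2 * 2.259e-7 / 3.16e-17 = 1.43e10
SNR_dB = 10*log10(1.43e10) = 101.6 dB

101.6 dB


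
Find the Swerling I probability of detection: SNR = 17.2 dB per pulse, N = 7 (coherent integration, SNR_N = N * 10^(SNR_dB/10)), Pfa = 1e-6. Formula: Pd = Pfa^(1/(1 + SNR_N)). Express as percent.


SNR_lin = 10^(17.2/10) = 52.48075
SNR_N = 7 * 52.48075 = 367.36525
1/(1 + SNR_N) = 1/368.36525 = 0.0027147
Pd = (1e-6)^0.0027147 = 0.96319
Pd = 96.3%

96.3%


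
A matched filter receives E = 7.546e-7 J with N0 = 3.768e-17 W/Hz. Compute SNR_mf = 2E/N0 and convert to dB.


SNR_lin = 2 * 7.546e-7 / 3.768e-17 = 4.005e10
SNR_dB = 10*log10(4.005e10) = 106.0 dB

106.0 dB


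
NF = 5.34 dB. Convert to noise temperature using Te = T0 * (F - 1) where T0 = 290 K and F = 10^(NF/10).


NF_lin = 10^(5.34/10) = 3.419794
Te = 290 * (3.419794 - 1) = 701.7 K

701.7 K


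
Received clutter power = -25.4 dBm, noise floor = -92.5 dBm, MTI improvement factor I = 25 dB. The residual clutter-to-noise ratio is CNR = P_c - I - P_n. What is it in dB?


CNR = -25.4 - 25 - (-92.5) = 42.1 dB

42.1 dB


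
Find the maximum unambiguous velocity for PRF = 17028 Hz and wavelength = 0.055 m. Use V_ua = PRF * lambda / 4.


V_ua = 17028 * 0.055 / 4 = 234.1 m/s

234.1 m/s


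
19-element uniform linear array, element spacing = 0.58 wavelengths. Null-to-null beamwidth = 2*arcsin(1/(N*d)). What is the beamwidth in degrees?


1/(N*d) = 1/(19*0.58) = 0.090744
BW = 2*arcsin(0.090744) = 10.4 degrees

10.4 degrees


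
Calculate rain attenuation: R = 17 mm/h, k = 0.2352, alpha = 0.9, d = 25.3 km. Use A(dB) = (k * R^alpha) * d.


gamma = 0.2352 * 17^0.9 = 3.011906 dB/km
A = 3.011906 * 25.3 = 76.2 dB

76.2 dB


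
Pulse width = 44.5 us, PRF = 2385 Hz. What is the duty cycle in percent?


DC = 44.5e-6 * 2385 * 100 = 10.61%

10.61%


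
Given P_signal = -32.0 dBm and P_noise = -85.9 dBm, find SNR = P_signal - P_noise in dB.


SNR = -32.0 - (-85.9) = 53.9 dB

53.9 dB


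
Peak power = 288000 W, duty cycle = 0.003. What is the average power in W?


P_avg = 288000 * 0.003 = 864.0 W

864.0 W


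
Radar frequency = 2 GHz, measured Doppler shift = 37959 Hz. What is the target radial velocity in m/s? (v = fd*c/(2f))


v = 37959 * 3e8 / (2 * 2000000000.0) = 2846.9 m/s

2846.9 m/s


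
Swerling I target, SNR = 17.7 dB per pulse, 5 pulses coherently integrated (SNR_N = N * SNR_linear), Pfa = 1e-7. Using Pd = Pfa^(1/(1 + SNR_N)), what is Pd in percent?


SNR_lin = 10^(17.7/10) = 58.88437
SNR_N = 5 * 58.88437 = 294.42185
1/(1 + SNR_N) = 1/295.42185 = 0.003385
Pd = (1e-7)^0.003385 = 0.9469
Pd = 94.7%

94.7%


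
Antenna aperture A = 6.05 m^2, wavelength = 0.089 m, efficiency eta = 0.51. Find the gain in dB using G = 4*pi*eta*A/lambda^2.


G_linear = 4*pi*0.51*6.05/0.089^2 = 4895.03
G_dB = 10*log10(4895.03) = 36.9 dB

36.9 dB


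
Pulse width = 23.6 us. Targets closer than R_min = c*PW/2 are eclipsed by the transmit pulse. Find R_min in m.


R_min = 3e8 * 23.6e-6 / 2 = 3540.0 m

3540.0 m


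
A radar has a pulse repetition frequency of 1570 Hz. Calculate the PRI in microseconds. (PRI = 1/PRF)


PRI = 1/1570 = 0.0006369427 s = 636.9 us

636.9 us


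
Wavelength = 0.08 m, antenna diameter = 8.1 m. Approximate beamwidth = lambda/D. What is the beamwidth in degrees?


BW_rad = 0.08 / 8.1 = 0.009877
BW_deg = 0.57 degrees

0.57 degrees


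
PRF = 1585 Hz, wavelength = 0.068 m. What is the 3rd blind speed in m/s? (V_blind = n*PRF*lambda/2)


V_blind = 3 * 1585 * 0.068 / 2 = 161.7 m/s

161.7 m/s


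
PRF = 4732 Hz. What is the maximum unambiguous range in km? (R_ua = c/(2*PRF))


R_ua = 3e8 / (2 * 4732) = 31699.1 m = 31.7 km

31.7 km


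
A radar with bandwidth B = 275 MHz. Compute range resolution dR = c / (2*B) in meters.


dR = 3e8 / (2 * 275000000.0) = 0.55 m

0.55 m


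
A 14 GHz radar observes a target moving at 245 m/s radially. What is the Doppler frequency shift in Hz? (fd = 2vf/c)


fd = 2 * 245 * 14000000000.0 / 3e8 = 22866.7 Hz

22866.7 Hz


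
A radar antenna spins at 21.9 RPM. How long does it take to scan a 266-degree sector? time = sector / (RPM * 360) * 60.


t = 266 / (21.9 * 360) * 60 = 2.02 s

2.02 s


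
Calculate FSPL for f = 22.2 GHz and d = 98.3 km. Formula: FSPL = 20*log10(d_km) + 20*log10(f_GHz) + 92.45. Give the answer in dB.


20*log10(98.3) = 39.85
20*log10(22.2) = 26.93
FSPL = 159.2 dB

159.2 dB


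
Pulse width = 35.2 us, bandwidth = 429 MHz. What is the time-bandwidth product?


TBP = 35.2 * 429 = 15100.8

15100.8


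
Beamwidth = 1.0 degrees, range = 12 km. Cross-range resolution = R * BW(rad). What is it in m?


BW_rad = 0.017453293
CR = 12000 * 0.017453293 = 209.4 m

209.4 m


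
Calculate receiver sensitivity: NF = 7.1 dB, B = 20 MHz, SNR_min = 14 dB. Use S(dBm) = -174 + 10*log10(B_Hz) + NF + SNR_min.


10*log10(20000000.0) = 73.01
S = -174 + 73.01 + 7.1 + 14 = -79.9 dBm

-79.9 dBm


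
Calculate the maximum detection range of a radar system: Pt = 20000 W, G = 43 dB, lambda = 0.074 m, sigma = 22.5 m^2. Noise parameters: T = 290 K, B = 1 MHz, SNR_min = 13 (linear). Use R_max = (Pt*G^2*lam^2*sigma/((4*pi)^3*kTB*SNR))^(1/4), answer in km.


G_lin = 10^(43/10) = 19952.62315
R^4 = 20000 * 19952.62315^2 * 0.074^2 * 22.5 / ((4*pi)^3 * 1.38e-23 * 290 * 1000000.0 * 13)
R^4 = 9.50224e21 m^4
R_max = (9.50224e21)^(1/4) = 312217.0 m = 312.2 km

312.2 km


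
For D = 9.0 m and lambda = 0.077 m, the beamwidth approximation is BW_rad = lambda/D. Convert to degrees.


BW_rad = 0.077 / 9.0 = 0.008556
BW_deg = 0.49 degrees

0.49 degrees


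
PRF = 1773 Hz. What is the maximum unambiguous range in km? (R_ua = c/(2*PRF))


R_ua = 3e8 / (2 * 1773) = 84602.4 m = 84.6 km

84.6 km


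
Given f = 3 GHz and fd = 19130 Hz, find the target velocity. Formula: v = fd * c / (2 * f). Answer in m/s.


v = 19130 * 3e8 / (2 * 3000000000.0) = 956.5 m/s

956.5 m/s


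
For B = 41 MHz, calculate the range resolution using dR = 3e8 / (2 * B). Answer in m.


dR = 3e8 / (2 * 41000000.0) = 3.66 m

3.66 m


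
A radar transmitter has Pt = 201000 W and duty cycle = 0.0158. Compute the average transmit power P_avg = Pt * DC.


P_avg = 201000 * 0.0158 = 3175.8 W

3175.8 W


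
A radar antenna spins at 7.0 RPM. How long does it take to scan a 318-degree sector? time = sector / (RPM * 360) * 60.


t = 318 / (7.0 * 360) * 60 = 7.57 s

7.57 s


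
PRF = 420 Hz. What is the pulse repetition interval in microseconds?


PRI = 1/420 = 0.0023809524 s = 2381.0 us

2381.0 us


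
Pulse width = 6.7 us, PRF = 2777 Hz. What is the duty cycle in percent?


DC = 6.7e-6 * 2777 * 100 = 1.86%

1.86%


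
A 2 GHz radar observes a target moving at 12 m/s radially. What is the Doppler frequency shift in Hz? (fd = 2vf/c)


fd = 2 * 12 * 2000000000.0 / 3e8 = 160.0 Hz

160.0 Hz


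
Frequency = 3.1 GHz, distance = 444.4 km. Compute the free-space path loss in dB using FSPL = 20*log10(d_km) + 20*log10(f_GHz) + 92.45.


20*log10(444.4) = 52.96
20*log10(3.1) = 9.83
FSPL = 155.2 dB

155.2 dB


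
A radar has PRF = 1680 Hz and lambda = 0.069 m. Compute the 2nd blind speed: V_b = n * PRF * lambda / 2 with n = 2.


V_blind = 2 * 1680 * 0.069 / 2 = 115.9 m/s

115.9 m/s


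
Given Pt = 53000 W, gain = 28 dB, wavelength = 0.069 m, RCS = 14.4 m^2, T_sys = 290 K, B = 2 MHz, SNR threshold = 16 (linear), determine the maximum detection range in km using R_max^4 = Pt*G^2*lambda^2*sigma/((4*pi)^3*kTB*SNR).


G_lin = 10^(28/10) = 630.957344
R^4 = 53000 * 630.957344^2 * 0.069^2 * 14.4 / ((4*pi)^3 * 1.38e-23 * 290 * 2000000.0 * 16)
R^4 = 5.6922e18 m^4
R_max = (5.6922e18)^(1/4) = 48845.0 m = 48.8 km

48.8 km


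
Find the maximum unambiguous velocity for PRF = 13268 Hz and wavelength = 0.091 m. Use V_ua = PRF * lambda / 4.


V_ua = 13268 * 0.091 / 4 = 301.8 m/s

301.8 m/s


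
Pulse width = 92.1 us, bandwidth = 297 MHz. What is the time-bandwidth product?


TBP = 92.1 * 297 = 27353.7

27353.7


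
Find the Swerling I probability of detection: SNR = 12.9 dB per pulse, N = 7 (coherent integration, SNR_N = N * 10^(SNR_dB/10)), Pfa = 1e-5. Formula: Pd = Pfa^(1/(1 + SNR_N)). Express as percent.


SNR_lin = 10^(12.9/10) = 19.49845
SNR_N = 7 * 19.49845 = 136.48915
1/(1 + SNR_N) = 1/137.48915 = 0.0072733
Pd = (1e-5)^0.0072733 = 0.91967
Pd = 92.0%

92.0%


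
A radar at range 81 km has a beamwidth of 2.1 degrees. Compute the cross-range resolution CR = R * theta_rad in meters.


BW_rad = 0.036651914
CR = 81000 * 0.036651914 = 2968.8 m

2968.8 m


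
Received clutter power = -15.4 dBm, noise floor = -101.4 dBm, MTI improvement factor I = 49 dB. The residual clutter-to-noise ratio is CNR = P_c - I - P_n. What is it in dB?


CNR = -15.4 - 49 - (-101.4) = 37.0 dB

37.0 dB


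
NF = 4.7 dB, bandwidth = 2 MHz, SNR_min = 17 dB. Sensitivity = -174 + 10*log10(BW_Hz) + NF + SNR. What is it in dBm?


10*log10(2000000.0) = 63.01
S = -174 + 63.01 + 4.7 + 17 = -89.3 dBm

-89.3 dBm


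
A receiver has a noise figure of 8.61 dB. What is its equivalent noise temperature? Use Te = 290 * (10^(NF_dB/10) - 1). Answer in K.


NF_lin = 10^(8.61/10) = 7.26106
Te = 290 * (7.26106 - 1) = 1815.7 K

1815.7 K


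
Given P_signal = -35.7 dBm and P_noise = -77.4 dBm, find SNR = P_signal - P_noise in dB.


SNR = -35.7 - (-77.4) = 41.7 dB

41.7 dB


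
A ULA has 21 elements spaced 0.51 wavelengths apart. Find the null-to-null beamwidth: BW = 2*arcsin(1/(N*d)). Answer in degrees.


1/(N*d) = 1/(21*0.51) = 0.093371
BW = 2*arcsin(0.093371) = 10.7 degrees

10.7 degrees


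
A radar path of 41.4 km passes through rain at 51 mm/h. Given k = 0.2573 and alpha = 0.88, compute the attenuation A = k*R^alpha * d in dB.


gamma = 0.2573 * 51^0.88 = 8.186562 dB/km
A = 8.186562 * 41.4 = 338.92 dB

338.92 dB


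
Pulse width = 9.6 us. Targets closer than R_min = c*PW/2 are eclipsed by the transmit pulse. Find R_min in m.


R_min = 3e8 * 9.6e-6 / 2 = 1440.0 m

1440.0 m


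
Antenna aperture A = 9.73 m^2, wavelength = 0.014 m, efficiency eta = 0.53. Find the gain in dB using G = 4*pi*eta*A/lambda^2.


G_linear = 4*pi*0.53*9.73/0.014^2 = 330630.19
G_dB = 10*log10(330630.19) = 55.2 dB

55.2 dB


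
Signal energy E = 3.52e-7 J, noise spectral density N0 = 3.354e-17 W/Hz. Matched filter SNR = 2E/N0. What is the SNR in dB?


SNR_lin = 2 * 3.52e-7 / 3.354e-17 = 2.099e10
SNR_dB = 10*log10(2.099e10) = 103.2 dB

103.2 dB


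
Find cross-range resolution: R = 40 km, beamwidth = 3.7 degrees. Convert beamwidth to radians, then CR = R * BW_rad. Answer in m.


BW_rad = 0.064577182
CR = 40000 * 0.064577182 = 2583.1 m

2583.1 m


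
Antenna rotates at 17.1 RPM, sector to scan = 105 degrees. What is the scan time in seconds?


t = 105 / (17.1 * 360) * 60 = 1.02 s

1.02 s


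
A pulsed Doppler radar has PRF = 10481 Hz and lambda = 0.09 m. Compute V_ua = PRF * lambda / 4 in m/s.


V_ua = 10481 * 0.09 / 4 = 235.8 m/s

235.8 m/s


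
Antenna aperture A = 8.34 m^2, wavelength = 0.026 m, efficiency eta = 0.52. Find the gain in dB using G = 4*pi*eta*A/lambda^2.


G_linear = 4*pi*0.52*8.34/0.026^2 = 80618.1
G_dB = 10*log10(80618.1) = 49.1 dB

49.1 dB


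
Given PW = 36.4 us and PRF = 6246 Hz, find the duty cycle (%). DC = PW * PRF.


DC = 36.4e-6 * 6246 * 100 = 22.74%

22.74%


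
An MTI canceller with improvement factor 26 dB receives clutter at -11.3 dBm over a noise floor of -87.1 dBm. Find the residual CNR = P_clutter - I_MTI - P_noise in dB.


CNR = -11.3 - 26 - (-87.1) = 49.8 dB

49.8 dB


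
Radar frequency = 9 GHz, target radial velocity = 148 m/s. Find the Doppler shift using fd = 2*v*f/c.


fd = 2 * 148 * 9000000000.0 / 3e8 = 8880.0 Hz

8880.0 Hz


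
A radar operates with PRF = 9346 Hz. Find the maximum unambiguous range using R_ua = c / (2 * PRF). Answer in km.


R_ua = 3e8 / (2 * 9346) = 16049.6 m = 16.0 km

16.0 km


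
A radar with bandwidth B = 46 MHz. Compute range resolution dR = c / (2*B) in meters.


dR = 3e8 / (2 * 46000000.0) = 3.26 m

3.26 m


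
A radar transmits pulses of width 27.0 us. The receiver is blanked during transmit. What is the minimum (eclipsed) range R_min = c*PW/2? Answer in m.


R_min = 3e8 * 27.0e-6 / 2 = 4050.0 m

4050.0 m


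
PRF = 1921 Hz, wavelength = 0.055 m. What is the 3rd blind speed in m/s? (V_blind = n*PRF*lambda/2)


V_blind = 3 * 1921 * 0.055 / 2 = 158.5 m/s

158.5 m/s


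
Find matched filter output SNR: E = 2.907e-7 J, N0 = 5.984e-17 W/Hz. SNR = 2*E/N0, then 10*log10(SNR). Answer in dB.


SNR_lin = 2 * 2.907e-7 / 5.984e-17 = 9.716e9
SNR_dB = 10*log10(9.716e9) = 99.9 dB

99.9 dB


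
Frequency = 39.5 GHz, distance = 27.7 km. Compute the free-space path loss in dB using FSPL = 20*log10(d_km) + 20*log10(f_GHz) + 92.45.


20*log10(27.7) = 28.85
20*log10(39.5) = 31.93
FSPL = 153.2 dB

153.2 dB


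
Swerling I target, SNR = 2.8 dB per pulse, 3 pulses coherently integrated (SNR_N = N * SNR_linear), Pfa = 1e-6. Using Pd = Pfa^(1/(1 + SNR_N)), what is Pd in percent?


SNR_lin = 10^(2.8/10) = 1.90546
SNR_N = 3 * 1.90546 = 5.71638
1/(1 + SNR_N) = 1/6.71638 = 0.1488897
Pd = (1e-6)^0.1488897 = 0.12784
Pd = 12.8%

12.8%


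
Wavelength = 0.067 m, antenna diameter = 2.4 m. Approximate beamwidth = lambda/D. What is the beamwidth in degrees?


BW_rad = 0.067 / 2.4 = 0.027917
BW_deg = 1.6 degrees

1.6 degrees


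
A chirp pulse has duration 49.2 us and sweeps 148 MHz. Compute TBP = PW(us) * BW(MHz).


TBP = 49.2 * 148 = 7281.6

7281.6


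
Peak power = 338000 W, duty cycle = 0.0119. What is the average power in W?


P_avg = 338000 * 0.0119 = 4022.2 W

4022.2 W


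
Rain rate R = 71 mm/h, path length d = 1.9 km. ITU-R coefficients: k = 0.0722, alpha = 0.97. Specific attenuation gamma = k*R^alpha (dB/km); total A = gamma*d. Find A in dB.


gamma = 0.0722 * 71^0.97 = 4.510844 dB/km
A = 4.510844 * 1.9 = 8.57 dB

8.57 dB


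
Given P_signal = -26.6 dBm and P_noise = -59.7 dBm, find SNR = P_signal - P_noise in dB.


SNR = -26.6 - (-59.7) = 33.1 dB

33.1 dB


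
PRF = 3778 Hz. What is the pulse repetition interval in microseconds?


PRI = 1/3778 = 0.0002646903 s = 264.7 us

264.7 us


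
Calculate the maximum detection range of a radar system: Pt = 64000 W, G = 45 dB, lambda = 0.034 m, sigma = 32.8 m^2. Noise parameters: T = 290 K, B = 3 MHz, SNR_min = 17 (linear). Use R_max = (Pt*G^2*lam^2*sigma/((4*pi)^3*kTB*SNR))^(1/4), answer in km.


G_lin = 10^(45/10) = 31622.776602
R^4 = 64000 * 31622.776602^2 * 0.034^2 * 32.8 / ((4*pi)^3 * 1.38e-23 * 290 * 3000000.0 * 17)
R^4 = 5.99149e21 m^4
R_max = (5.99149e21)^(1/4) = 278217.0 m = 278.2 km

278.2 km


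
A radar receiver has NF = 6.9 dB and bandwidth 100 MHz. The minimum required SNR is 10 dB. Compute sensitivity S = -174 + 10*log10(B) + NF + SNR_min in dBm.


10*log10(100000000.0) = 80.0
S = -174 + 80.0 + 6.9 + 10 = -77.1 dBm

-77.1 dBm
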